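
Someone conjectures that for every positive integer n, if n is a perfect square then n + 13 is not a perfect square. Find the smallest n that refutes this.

n = 1: 1 + 13 = 14, not a perfect square.
n = 4: 4 + 13 = 17, not a perfect square.
n = 9: 9 + 13 = 22, not a perfect square.
n = 16: 16 + 13 = 29, not a perfect square.
n = 25: 25 + 13 = 38, not a perfect square.
n = 36: 36 = 6² and 36 + 13 = 49 = 7².
Thus n = 36 disproves the claim, and no smaller n works.

n = 36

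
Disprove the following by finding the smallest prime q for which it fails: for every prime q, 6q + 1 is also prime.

q = 19

A counterexample is any prime q such that 6q + 1 is not prime; we check each in order.
The first 7 eligible values, up to q = 17, all satisfy the conclusion.
q = 19: 6q + 1 = 115 = 5 × 23, not prime.
So q = 19 is the smallest counterexample.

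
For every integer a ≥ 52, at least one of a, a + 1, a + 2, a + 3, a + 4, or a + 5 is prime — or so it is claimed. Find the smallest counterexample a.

The first 38 eligible values, up to a = 89, all satisfy the conclusion.
a = 90: 90 = 2 × 45; 91 = 7 × 13; 92 = 2 × 46; 93 = 3 × 31; 94 = 2 × 47; 95 = 5 × 19 — all composite.
Thus a = 90 disproves the claim, and no smaller a works.

a = 90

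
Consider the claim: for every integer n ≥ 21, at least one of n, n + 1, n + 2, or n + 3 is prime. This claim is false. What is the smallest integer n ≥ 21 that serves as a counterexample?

n = 24

Check each integer n ≥ 21 in order until n, n + 1, n + 2, n + 3 are all composite.
n = 21: 23 is prime.
n = 22: 23 is prime.
n = 23: 23 is prime.
n = 24: 24 = 2 × 12; 25 = 5 × 5; 26 = 2 × 13; 27 = 3 × 9 — all composite.
So n = 24 is the smallest counterexample.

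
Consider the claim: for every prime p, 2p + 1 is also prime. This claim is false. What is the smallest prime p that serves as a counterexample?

p = 7

We need the least prime p for which 2p + 1 is not prime.
For p = 2, 3, 5 the conclusion holds.
p = 7: 2p + 1 = 15 = 3 × 5, not prime.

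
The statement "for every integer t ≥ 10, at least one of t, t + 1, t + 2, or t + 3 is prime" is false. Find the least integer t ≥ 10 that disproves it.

t = 24

For t = 10, 11, 12, 13, …, 21, 22, 23 the conclusion holds.
t = 24: 24 = 2 × 12; 25 = 5 × 5; 26 = 2 × 13; 27 = 3 × 9 — all composite.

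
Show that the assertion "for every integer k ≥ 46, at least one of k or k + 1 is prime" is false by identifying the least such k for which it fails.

We need the least integer k ≥ 46 for which k, k + 1 are both composite.
For k = 46, 47 the conclusion holds.
k = 48: 48 = 2 × 24; 49 = 7 × 7 — both composite.
Hence k = 48 is a counterexample.

k = 48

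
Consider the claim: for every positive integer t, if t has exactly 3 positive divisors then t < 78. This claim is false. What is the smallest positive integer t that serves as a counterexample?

A counterexample is any positive integer t such that t has exactly 3 positive divisors but the claim fails; we check each in order.
t = 4: τ(4) = 3; 4 < 78.
t = 9: τ(9) = 3; 9 < 78.
t = 25: τ(25) = 3; 25 < 78.
t = 49: τ(49) = 3; 49 < 78.
t = 121: τ(121) = 3; 121 ≥ 78.
So t = 121 is the smallest counterexample.

t = 121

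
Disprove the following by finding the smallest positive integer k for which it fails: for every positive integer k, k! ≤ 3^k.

k = 7

We need the least positive integer k for which k! > 3^k.
k = 1: k! = 1 and 3^k = 3, so 1 ≤ 3.
k = 2: k! = 2 and 3^k = 9, so 2 ≤ 9.
k = 3: k! = 6 and 3^k = 27, so 6 ≤ 27.
k = 4: k! = 24 and 3^k = 81, so 24 ≤ 81.
k = 5: k! = 120 and 3^k = 243, so 120 ≤ 243.
k = 6: k! = 720 and 3^k = 729, so 720 ≤ 729.
k = 7: k! = 5040 and 3^k = 2187, so 5040 > 2187.
So k = 7 is the smallest counterexample.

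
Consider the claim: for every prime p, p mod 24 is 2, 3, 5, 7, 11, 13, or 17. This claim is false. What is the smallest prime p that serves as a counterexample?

p = 19

Check each prime p in order until the claim fails.
For p = 2, 3, 5, 7, 11, 13, 17 the conclusion holds.
p = 19: 19 mod 24 = 19 — not in {2, 3, 5, 7, 11, 13, 17}.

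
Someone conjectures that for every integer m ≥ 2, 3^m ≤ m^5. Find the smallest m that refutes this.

m = 11

We need the least integer m ≥ 2 for which 3^m > m^5.
For m = 2, 3, 4, 5, 6, 7, 8, 9, 10 the conclusion holds.
m = 11: 3^m = 177147 and m^5 = 161051, so 177147 > 161051.
Thus m = 11 disproves the claim, and no smaller m works.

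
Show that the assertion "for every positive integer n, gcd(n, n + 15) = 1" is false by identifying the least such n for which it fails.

We need the least positive integer n for which gcd(n, n + 15) > 1.
n = 1: gcd(1, 16) = 1.
n = 2: gcd(2, 17) = 1.
n = 3: gcd(3, 18) = 3.
So n = 3 is the smallest counterexample.

n = 3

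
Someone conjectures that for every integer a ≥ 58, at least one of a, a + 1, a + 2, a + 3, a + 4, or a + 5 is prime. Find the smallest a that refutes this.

A counterexample is any integer a ≥ 58 such that a, a + 1, a + 2, a + 3, a + 4, a + 5 are all composite; we check each in order.
For a = 58, 59, 60, 61, …, 87, 88, 89 the conclusion holds.
a = 90: 90 = 2 × 45; 91 = 7 × 13; 92 = 2 × 46; 93 = 3 × 31; 94 = 2 × 47; 95 = 5 × 19 — all composite.
So a = 90 is the smallest counterexample.

a = 90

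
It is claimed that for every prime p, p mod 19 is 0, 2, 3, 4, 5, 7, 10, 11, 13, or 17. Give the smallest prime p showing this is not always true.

p = 31

We need the least prime p for which the claim fails.
The first 10 eligible values, up to p = 29, all satisfy the conclusion.
p = 31: 31 mod 19 = 12 — not in {0, 2, 3, 4, 5, 7, 10, 11, 13, 17}.
Thus p = 31 disproves the claim, and no smaller p works.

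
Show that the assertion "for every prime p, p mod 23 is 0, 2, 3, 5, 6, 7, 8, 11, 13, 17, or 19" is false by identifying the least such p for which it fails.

For p = 2, 3, 5, 7, …, 23, 29, 31 the conclusion holds.
p = 37: 37 mod 23 = 14 — not in {0, 2, 3, 5, 6, 7, 8, 11, 13, 17, 19}.
Hence p = 37 is a counterexample.

p = 37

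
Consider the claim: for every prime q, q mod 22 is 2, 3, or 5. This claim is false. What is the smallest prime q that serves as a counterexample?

We need the least prime q for which the claim fails.
For q = 2, 3, 5 the conclusion holds.
q = 7: 7 mod 22 = 7 — not in {2, 3, 5}.

q = 7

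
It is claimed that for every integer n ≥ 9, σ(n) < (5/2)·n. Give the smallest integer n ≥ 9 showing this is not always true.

n = 24

We need the least integer n ≥ 9 for which the claim fails.
For n = 9, 10, 11, 12, …, 21, 22, 23 the conclusion holds.
n = 24: σ(24) = 60; 60 ≥ 60.
Thus n = 24 disproves the claim, and no smaller n works.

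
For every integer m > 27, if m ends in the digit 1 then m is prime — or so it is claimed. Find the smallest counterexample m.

A counterexample is any integer m > 27 such that m ends in the digit 1 but m is not prime; we check each in order.
For m = 31, 41 the conclusion holds.
m = 51: 51 ends in 1; 51 = 3 × 17, composite.

m = 51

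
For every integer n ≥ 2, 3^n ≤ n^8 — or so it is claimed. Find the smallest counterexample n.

n = 23

For n = 2, 3, 4, 5, …, 20, 21, 22 the conclusion holds.
n = 23: 3^n = 94143178827 and n^8 = 78310985281, so 94143178827 > 78310985281.
So n = 23 is the smallest counterexample.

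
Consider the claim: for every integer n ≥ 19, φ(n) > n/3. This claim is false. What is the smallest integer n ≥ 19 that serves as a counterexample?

n = 24

The first 5 eligible values, up to n = 23, all satisfy the conclusion.
n = 24: φ(24) = 8 and 24/3 = 8, so φ(24) ≤ 24/3.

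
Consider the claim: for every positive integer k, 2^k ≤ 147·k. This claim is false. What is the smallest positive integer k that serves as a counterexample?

k = 11

We need the least positive integer k for which 2^k > 147·k.
The first 10 eligible values, up to k = 10, all satisfy the conclusion.
k = 11: 2^k = 2048 and 147·k = 1617, so 2048 > 1617.
Hence k = 11 is a counterexample.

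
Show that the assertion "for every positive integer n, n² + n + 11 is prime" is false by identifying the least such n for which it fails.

n = 10

A counterexample is any positive integer n such that n² + n + 11 is not prime; we check each in order.
The first 9 eligible values, up to n = 9, all satisfy the conclusion.
n = 10: n² + n + 11 = 121 = 11 × 11, composite.
So n = 10 is the smallest counterexample.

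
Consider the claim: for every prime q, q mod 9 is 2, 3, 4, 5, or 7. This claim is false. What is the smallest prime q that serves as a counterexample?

q = 17

Check each prime q in order until the claim fails.
q = 2: 2 mod 9 = 2.
q = 3: 3 mod 9 = 3.
q = 5: 5 mod 9 = 5.
q = 7: 7 mod 9 = 7.
q = 11: 11 mod 9 = 2.
q = 13: 13 mod 9 = 4.
q = 17: 17 mod 9 = 8 — not in {2, 3, 4, 5, 7}.
Hence q = 17 is a counterexample.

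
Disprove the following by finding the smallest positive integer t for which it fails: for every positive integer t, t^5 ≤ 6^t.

t = 3

We need the least positive integer t for which t^5 > 6^t.
t = 1: t^5 = 1 and 6^t = 6, so 1 ≤ 6.
t = 2: t^5 = 32 and 6^t = 36, so 32 ≤ 36.
t = 3: t^5 = 243 and 6^t = 216, so 243 > 216.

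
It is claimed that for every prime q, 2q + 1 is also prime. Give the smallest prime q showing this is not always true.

q = 7

A counterexample is any prime q such that 2q + 1 is not prime; we check each in order.
q = 2: 2q + 1 = 5, prime.
q = 3: 2q + 1 = 7, prime.
q = 5: 2q + 1 = 11, prime.
q = 7: 2q + 1 = 15 = 3 × 5, not prime.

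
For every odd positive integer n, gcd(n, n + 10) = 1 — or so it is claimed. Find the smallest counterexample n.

n = 5

n = 1: gcd(1, 11) = 1.
n = 3: gcd(3, 13) = 1.
n = 5: gcd(5, 15) = 5.
Hence n = 5 is a counterexample.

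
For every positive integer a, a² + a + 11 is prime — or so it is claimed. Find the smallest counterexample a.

a = 10

A counterexample is any positive integer a such that a² + a + 11 is not prime; we check each in order.
The first 9 eligible values, up to a = 9, all satisfy the conclusion.
a = 10: a² + a + 11 = 121 = 11 × 11, composite.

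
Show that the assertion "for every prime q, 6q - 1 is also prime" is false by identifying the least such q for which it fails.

q = 11

q = 2: 6q - 1 = 11, prime.
q = 3: 6q - 1 = 17, prime.
q = 5: 6q - 1 = 29, prime.
q = 7: 6q - 1 = 41, prime.
q = 11: 6q - 1 = 65 = 5 × 13, not prime.
So q = 11 is the smallest counterexample.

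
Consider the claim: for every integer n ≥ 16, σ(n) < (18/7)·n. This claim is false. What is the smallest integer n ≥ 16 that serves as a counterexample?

n = 48

A counterexample is any integer n ≥ 16 such that the claim fails; we check each in order.
For n = 16, 17, 18, 19, …, 45, 46, 47 the conclusion holds.
n = 48: σ(48) = 124; 124 ≥ 864/7.
Hence n = 48 is a counterexample.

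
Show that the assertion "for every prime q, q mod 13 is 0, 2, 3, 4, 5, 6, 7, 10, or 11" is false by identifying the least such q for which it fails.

q = 47

A counterexample is any prime q such that the claim fails; we check each in order.
For q = 2, 3, 5, 7, …, 37, 41, 43 the conclusion holds.
q = 47: 47 mod 13 = 8 — not in {0, 2, 3, 4, 5, 6, 7, 10, 11}.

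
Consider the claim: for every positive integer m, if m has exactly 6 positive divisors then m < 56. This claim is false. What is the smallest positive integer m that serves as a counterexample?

Check each positive integer m in order until m has exactly 6 positive divisors but the claim fails.
The first 9 eligible values, up to m = 52, all satisfy the conclusion.
m = 63: τ(63) = 6; 63 ≥ 56.

m = 63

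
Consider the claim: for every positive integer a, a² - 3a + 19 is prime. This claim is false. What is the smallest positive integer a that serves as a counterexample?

Check each positive integer a in order until a² - 3a + 19 is not prime.
For a = 1, 2, 3, 4, …, 15, 16, 17 the conclusion holds.
a = 18: a² - 3a + 19 = 289 = 17 × 17, composite.

a = 18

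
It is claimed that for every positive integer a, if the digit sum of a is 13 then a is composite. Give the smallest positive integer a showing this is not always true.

A counterexample is any positive integer a such that the digit sum of a is 13 but a is prime; we check each in order.
For a = 49, 58 the conclusion holds.
a = 67: digit sum 13; 67 is prime, not composite.

a = 67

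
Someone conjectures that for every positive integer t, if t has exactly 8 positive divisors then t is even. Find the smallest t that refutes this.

t = 105

For t = 24, 30, 40, 42, …, 88, 102, 104 the conclusion holds.
t = 105: divisors of 105: 1, 3, 5, 7, 15, 21, 35, 105; 105 is odd.
Thus t = 105 disproves the claim, and no smaller t works.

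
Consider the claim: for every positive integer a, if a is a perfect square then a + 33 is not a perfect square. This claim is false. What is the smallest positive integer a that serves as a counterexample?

A counterexample is any positive integer a such that a is a perfect square but a + 33 is a perfect square; we check each in order.
For a = 1, 4, 9 the conclusion holds.
a = 16: 16 = 4² and 16 + 33 = 49 = 7².
So a = 16 is the smallest counterexample.

a = 16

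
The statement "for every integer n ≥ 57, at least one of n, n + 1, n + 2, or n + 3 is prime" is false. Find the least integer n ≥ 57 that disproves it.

A counterexample is any integer n ≥ 57 such that n, n + 1, n + 2, n + 3 are all composite; we check each in order.
The first 5 eligible values, up to n = 61, all satisfy the conclusion.
n = 62: 62 = 2 × 31; 63 = 3 × 21; 64 = 2 × 32; 65 = 5 × 13 — all composite.
Hence n = 62 is a counterexample.

n = 62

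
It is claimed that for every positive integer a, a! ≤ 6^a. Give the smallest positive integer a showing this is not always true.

A counterexample is any positive integer a such that a! > 6^a; we check each in order.
For a = 1, 2, 3, 4, …, 11, 12, 13 the conclusion holds.
a = 14: a! = 87178291200 and 6^a = 78364164096, so 87178291200 > 78364164096.
So a = 14 is the smallest counterexample.

a = 14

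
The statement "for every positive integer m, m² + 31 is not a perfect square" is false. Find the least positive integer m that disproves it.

For m = 1, 2, 3, 4, …, 12, 13, 14 the conclusion holds.
m = 15: 15² + 31 = 256 = 16², a perfect square.
Hence m = 15 is a counterexample.

m = 15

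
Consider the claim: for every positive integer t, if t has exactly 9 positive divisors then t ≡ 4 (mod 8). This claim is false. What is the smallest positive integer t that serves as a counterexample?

For t = 36, 100, 196 the conclusion holds.
t = 225: τ(225) = 9; 225 ≡ 1 (mod 8).
So t = 225 is the smallest counterexample.

t = 225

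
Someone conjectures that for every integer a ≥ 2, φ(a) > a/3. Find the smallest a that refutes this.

Check each integer a ≥ 2 in order until the claim fails.
The first 4 eligible values, up to a = 5, all satisfy the conclusion.
a = 6: φ(6) = 2 and 6/3 = 2, so φ(6) ≤ 6/3.
Hence a = 6 is a counterexample.

a = 6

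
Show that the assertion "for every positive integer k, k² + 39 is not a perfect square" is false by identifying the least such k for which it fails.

A counterexample is any positive integer k such that k² + 39 is a perfect square; we check each in order.
k = 1: 1² + 39 = 40, not a perfect square.
k = 2: 2² + 39 = 43, not a perfect square.
k = 3: 3² + 39 = 48, not a perfect square.
k = 4: 4² + 39 = 55, not a perfect square.
k = 5: 5² + 39 = 64 = 8², a perfect square.
So k = 5 is the smallest counterexample.

k = 5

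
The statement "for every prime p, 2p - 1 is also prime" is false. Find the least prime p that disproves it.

p = 5

We need the least prime p for which 2p - 1 is not prime.
For p = 2, 3 the conclusion holds.
p = 5: 2p - 1 = 9 = 3 × 3, not prime.
Thus p = 5 disproves the claim, and no smaller p works.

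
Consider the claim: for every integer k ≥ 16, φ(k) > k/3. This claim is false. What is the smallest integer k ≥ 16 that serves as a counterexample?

k = 18

We need the least integer k ≥ 16 for which the claim fails.
k = 16: φ(16) = 8 and 16/3 = 16/3, so φ(16) > 16/3.
k = 17: φ(17) = 16 and 17/3 = 17/3, so φ(17) > 17/3.
k = 18: φ(18) = 6 and 18/3 = 6, so φ(18) ≤ 18/3.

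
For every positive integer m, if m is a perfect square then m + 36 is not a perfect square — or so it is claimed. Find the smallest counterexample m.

A counterexample is any positive integer m such that m is a perfect square but m + 36 is a perfect square; we check each in order.
m = 1: 1 + 36 = 37, not a perfect square.
m = 4: 4 + 36 = 40, not a perfect square.
m = 9: 9 + 36 = 45, not a perfect square.
m = 16: 16 + 36 = 52, not a perfect square.
m = 25: 25 + 36 = 61, not a perfect square.
m = 36: 36 + 36 = 72, not a perfect square.
m = 49: 49 + 36 = 85, not a perfect square.
m = 64: 64 = 8² and 64 + 36 = 100 = 10².

m = 64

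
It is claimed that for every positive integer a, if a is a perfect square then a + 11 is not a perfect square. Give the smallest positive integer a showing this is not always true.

a = 25

We need the least positive integer a for which a is a perfect square but a + 11 is a perfect square.
a = 1: 1 + 11 = 12, not a perfect square.
a = 4: 4 + 11 = 15, not a perfect square.
a = 9: 9 + 11 = 20, not a perfect square.
a = 16: 16 + 11 = 27, not a perfect square.
a = 25: 25 = 5² and 25 + 11 = 36 = 6².
So a = 25 is the smallest counterexample.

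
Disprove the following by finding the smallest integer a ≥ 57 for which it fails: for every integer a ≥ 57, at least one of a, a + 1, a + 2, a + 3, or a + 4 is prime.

a = 62

Check each integer a ≥ 57 in order until a, a + 1, a + 2, a + 3, a + 4 are all composite.
For a = 57, 58, 59, 60, 61 the conclusion holds.
a = 62: 62 = 2 × 31; 63 = 3 × 21; 64 = 2 × 32; 65 = 5 × 13; 66 = 2 × 33 — all composite.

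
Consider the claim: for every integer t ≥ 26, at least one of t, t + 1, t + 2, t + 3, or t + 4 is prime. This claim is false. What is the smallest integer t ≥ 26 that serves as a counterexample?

We need the least integer t ≥ 26 for which t, t + 1, t + 2, t + 3, t + 4 are all composite.
t = 26: 29 is prime.
t = 27: 29 is prime.
t = 28: 29 is prime.
t = 29: 29 is prime.
t = 30: 31 is prime.
t = 31: 31 is prime.
t = 32: 32 = 2 × 16; 33 = 3 × 11; 34 = 2 × 17; 35 = 5 × 7; 36 = 2 × 18 — all composite.
So t = 32 is the smallest counterexample.

t = 32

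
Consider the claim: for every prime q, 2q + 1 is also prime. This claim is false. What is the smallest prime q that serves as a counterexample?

For q = 2, 3, 5 the conclusion holds.
q = 7: 2q + 1 = 15 = 3 × 5, not prime.
So q = 7 is the smallest counterexample.

q = 7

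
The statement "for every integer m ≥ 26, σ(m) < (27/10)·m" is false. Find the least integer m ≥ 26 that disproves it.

m = 60

Check each integer m ≥ 26 in order until the claim fails.
For m = 26, 27, 28, 29, …, 57, 58, 59 the conclusion holds.
m = 60: σ(60) = 168; 168 ≥ 162.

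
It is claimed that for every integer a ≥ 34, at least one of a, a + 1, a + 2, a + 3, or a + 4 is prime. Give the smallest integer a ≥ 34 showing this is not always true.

a = 48

The first 14 eligible values, up to a = 47, all satisfy the conclusion.
a = 48: 48 = 2 × 24; 49 = 7 × 7; 50 = 2 × 25; 51 = 3 × 17; 52 = 2 × 26 — all composite.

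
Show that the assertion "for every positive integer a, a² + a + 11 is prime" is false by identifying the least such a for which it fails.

The first 9 eligible values, up to a = 9, all satisfy the conclusion.
a = 10: a² + a + 11 = 121 = 11 × 11, composite.
Thus a = 10 disproves the claim, and no smaller a works.

a = 10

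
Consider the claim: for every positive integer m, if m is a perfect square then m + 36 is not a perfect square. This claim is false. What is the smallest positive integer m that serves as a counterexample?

m = 64

For m = 1, 4, 9, 16, 25, 36, 49 the conclusion holds.
m = 64: 64 = 8² and 64 + 36 = 100 = 10².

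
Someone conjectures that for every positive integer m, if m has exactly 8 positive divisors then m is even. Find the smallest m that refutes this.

A counterexample is any positive integer m such that m has exactly 8 positive divisors but m is odd; we check each in order.
The first 12 eligible values, up to m = 104, all satisfy the conclusion.
m = 105: divisors of 105: 1, 3, 5, 7, 15, 21, 35, 105; 105 is odd.

m = 105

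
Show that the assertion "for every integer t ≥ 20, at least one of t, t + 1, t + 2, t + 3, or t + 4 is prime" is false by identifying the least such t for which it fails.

We need the least integer t ≥ 20 for which t, t + 1, t + 2, t + 3, t + 4 are all composite.
The first 4 eligible values, up to t = 23, all satisfy the conclusion.
t = 24: 24 = 2 × 12; 25 = 5 × 5; 26 = 2 × 13; 27 = 3 × 9; 28 = 2 × 14 — all composite.

t = 24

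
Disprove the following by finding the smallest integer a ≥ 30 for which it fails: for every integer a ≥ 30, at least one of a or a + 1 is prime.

Check each integer a ≥ 30 in order until a, a + 1 are both composite.
For a = 30, 31 the conclusion holds.
a = 32: 32 = 2 × 16; 33 = 3 × 11 — both composite.
Thus a = 32 disproves the claim, and no smaller a works.

a = 32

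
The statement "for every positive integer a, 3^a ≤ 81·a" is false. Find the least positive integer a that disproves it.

a = 6

The first 5 eligible values, up to a = 5, all satisfy the conclusion.
a = 6: 3^a = 729 and 81·a = 486, so 729 > 486.
Hence a = 6 is a counterexample.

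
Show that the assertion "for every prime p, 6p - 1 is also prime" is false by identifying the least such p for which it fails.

A counterexample is any prime p such that 6p - 1 is not prime; we check each in order.
The first 4 eligible values, up to p = 7, all satisfy the conclusion.
p = 11: 6p - 1 = 65 = 5 × 13, not prime.
Thus p = 11 disproves the claim, and no smaller p works.

p = 11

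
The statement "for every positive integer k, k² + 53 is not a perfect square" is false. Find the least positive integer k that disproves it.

Check each positive integer k in order until k² + 53 is a perfect square.
The first 25 eligible values, up to k = 25, all satisfy the conclusion.
k = 26: 26² + 53 = 729 = 27², a perfect square.
Hence k = 26 is a counterexample.

k = 26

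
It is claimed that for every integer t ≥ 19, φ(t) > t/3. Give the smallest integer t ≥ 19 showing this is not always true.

t = 24

We need the least integer t ≥ 19 for which the claim fails.
t = 19: φ(19) = 18 and 19/3 = 19/3, so φ(19) > 19/3.
t = 20: φ(20) = 8 and 20/3 = 20/3, so φ(20) > 20/3.
t = 21: φ(21) = 12 and 21/3 = 7, so φ(21) > 21/3.
t = 22: φ(22) = 10 and 22/3 = 22/3, so φ(22) > 22/3.
t = 23: φ(23) = 22 and 23/3 = 23/3, so φ(23) > 23/3.
t = 24: φ(24) = 8 and 24/3 = 8, so φ(24) ≤ 24/3.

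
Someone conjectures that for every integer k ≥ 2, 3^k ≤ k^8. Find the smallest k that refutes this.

Check each integer k ≥ 2 in order until 3^k > k^8.
For k = 2, 3, 4, 5, …, 20, 21, 22 the conclusion holds.
k = 23: 3^k = 94143178827 and k^8 = 78310985281, so 94143178827 > 78310985281.
So k = 23 is the smallest counterexample.

k = 23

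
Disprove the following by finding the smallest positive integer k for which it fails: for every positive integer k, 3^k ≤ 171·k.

k = 7

Check each positive integer k in order until 3^k > 171·k.
The first 6 eligible values, up to k = 6, all satisfy the conclusion.
k = 7: 3^k = 2187 and 171·k = 1197, so 2187 > 1197.
So k = 7 is the smallest counterexample.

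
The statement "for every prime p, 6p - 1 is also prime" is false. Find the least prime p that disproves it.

For p = 2, 3, 5, 7 the conclusion holds.
p = 11: 6p - 1 = 65 = 5 × 13, not prime.
Thus p = 11 disproves the claim, and no smaller p works.

p = 11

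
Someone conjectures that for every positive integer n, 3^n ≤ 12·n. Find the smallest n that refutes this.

Check each positive integer n in order until 3^n > 12·n.
For n = 1, 2, 3 the conclusion holds.
n = 4: 3^n = 81 and 12·n = 48, so 81 > 48.
So n = 4 is the smallest counterexample.

n = 4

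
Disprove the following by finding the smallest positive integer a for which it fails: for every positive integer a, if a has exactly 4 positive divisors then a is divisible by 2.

a = 15

We need the least positive integer a for which a has exactly 4 positive divisors but a is not divisible by 2.
For a = 6, 8, 10, 14 the conclusion holds.
a = 15: τ(15) = 4; 15 mod 2 = 1.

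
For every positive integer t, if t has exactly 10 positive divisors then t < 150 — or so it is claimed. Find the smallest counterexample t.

For t = 48, 80, 112 the conclusion holds.
t = 162: τ(162) = 10; 162 ≥ 150.
So t = 162 is the smallest counterexample.

t = 162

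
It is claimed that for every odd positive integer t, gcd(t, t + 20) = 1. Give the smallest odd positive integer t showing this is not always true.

t = 5

A counterexample is any odd positive integer t such that gcd(t, t + 20) > 1; we check each in order.
t = 1: gcd(1, 21) = 1.
t = 3: gcd(3, 23) = 1.
t = 5: gcd(5, 25) = 5.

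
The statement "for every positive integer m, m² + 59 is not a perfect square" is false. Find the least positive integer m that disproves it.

The first 28 eligible values, up to m = 28, all satisfy the conclusion.
m = 29: 29² + 59 = 900 = 30², a perfect square.
So m = 29 is the smallest counterexample.

m = 29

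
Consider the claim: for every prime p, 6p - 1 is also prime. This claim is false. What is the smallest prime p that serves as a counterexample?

p = 11

For p = 2, 3, 5, 7 the conclusion holds.
p = 11: 6p - 1 = 65 = 5 × 13, not prime.
So p = 11 is the smallest counterexample.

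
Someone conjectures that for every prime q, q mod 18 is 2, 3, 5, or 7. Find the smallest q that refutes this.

q = 11

We need the least prime q for which the claim fails.
For q = 2, 3, 5, 7 the conclusion holds.
q = 11: 11 mod 18 = 11 — not in {2, 3, 5, 7}.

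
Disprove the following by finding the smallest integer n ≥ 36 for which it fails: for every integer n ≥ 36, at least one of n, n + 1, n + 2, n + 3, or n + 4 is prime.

The first 12 eligible values, up to n = 47, all satisfy the conclusion.
n = 48: 48 = 2 × 24; 49 = 7 × 7; 50 = 2 × 25; 51 = 3 × 17; 52 = 2 × 26 — all composite.
Hence n = 48 is a counterexample.

n = 48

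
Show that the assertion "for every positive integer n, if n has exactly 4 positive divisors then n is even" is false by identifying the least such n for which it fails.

n = 15

The first 4 eligible values, up to n = 14, all satisfy the conclusion.
n = 15: divisors of 15: 1, 3, 5, 15; 15 is odd.
Hence n = 15 is a counterexample.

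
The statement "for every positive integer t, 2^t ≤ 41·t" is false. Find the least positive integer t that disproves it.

A counterexample is any positive integer t such that 2^t > 41·t; we check each in order.
The first 8 eligible values, up to t = 8, all satisfy the conclusion.
t = 9: 2^t = 512 and 41·t = 369, so 512 > 369.

t = 9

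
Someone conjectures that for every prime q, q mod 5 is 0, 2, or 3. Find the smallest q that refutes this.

q = 11

q = 2: 2 mod 5 = 2.
q = 3: 3 mod 5 = 3.
q = 5: 5 mod 5 = 0.
q = 7: 7 mod 5 = 2.
q = 11: 11 mod 5 = 1 — not in {0, 2, 3}.
Thus q = 11 disproves the claim, and no smaller q works.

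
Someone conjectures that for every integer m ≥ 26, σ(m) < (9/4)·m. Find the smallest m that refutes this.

We need the least integer m ≥ 26 for which the claim fails.
m = 26: σ(26) = 42; 42 < 117/2.
m = 27: σ(27) = 40; 40 < 243/4.
m = 28: σ(28) = 56; 56 < 63.
m = 29: σ(29) = 30; 30 < 261/4.
m = 30: σ(30) = 72; 72 ≥ 135/2.
Hence m = 30 is a counterexample.

m = 30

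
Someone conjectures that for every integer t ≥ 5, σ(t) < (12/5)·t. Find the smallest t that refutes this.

For t = 5, 6, 7, 8, …, 21, 22, 23 the conclusion holds.
t = 24: σ(24) = 60; 60 ≥ 288/5.
Hence t = 24 is a counterexample.

t = 24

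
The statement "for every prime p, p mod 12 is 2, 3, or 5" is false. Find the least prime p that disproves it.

p = 7

p = 2: 2 mod 12 = 2.
p = 3: 3 mod 12 = 3.
p = 5: 5 mod 12 = 5.
p = 7: 7 mod 12 = 7 — not in {2, 3, 5}.
Hence p = 7 is a counterexample.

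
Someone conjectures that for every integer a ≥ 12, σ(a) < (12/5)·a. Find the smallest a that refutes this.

a = 24

For a = 12, 13, 14, 15, …, 21, 22, 23 the conclusion holds.
a = 24: σ(24) = 60; 60 ≥ 288/5.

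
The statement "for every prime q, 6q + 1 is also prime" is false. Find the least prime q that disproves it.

A counterexample is any prime q such that 6q + 1 is not prime; we check each in order.
For q = 2, 3, 5, 7, 11, 13, 17 the conclusion holds.
q = 19: 6q + 1 = 115 = 5 × 23, not prime.
So q = 19 is the smallest counterexample.

q = 19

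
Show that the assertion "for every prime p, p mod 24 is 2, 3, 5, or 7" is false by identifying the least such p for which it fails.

p = 11

We need the least prime p for which the claim fails.
For p = 2, 3, 5, 7 the conclusion holds.
p = 11: 11 mod 24 = 11 — not in {2, 3, 5, 7}.
Thus p = 11 disproves the claim, and no smaller p works.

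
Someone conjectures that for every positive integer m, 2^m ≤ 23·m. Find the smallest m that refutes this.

m = 8

We need the least positive integer m for which 2^m > 23·m.
The first 7 eligible values, up to m = 7, all satisfy the conclusion.
m = 8: 2^m = 256 and 23·m = 184, so 256 > 184.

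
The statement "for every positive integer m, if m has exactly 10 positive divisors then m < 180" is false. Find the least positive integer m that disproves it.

m = 48: τ(48) = 10; 48 < 180.
m = 80: τ(80) = 10; 80 < 180.
m = 112: τ(112) = 10; 112 < 180.
m = 162: τ(162) = 10; 162 < 180.
m = 176: τ(176) = 10; 176 < 180.
m = 208: τ(208) = 10; 208 ≥ 180.

m = 208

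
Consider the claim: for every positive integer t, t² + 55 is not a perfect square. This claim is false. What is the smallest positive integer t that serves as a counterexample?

t = 3

We need the least positive integer t for which t² + 55 is a perfect square.
For t = 1, 2 the conclusion holds.
t = 3: 3² + 55 = 64 = 8², a perfect square.
Hence t = 3 is a counterexample.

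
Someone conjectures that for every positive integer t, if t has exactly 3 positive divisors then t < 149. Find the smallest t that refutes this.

A counterexample is any positive integer t such that t has exactly 3 positive divisors but the claim fails; we check each in order.
t = 4: τ(4) = 3; 4 < 149.
t = 9: τ(9) = 3; 9 < 149.
t = 25: τ(25) = 3; 25 < 149.
t = 49: τ(49) = 3; 49 < 149.
t = 121: τ(121) = 3; 121 < 149.
t = 169: τ(169) = 3; 169 ≥ 149.

t = 169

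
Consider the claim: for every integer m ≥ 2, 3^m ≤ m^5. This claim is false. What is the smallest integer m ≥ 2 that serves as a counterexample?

Check each integer m ≥ 2 in order until 3^m > m^5.
The first 9 eligible values, up to m = 10, all satisfy the conclusion.
m = 11: 3^m = 177147 and m^5 = 161051, so 177147 > 161051.

m = 11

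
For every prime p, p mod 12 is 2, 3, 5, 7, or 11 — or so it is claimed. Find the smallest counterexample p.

p = 2: 2 mod 12 = 2.
p = 3: 3 mod 12 = 3.
p = 5: 5 mod 12 = 5.
p = 7: 7 mod 12 = 7.
p = 11: 11 mod 12 = 11.
p = 13: 13 mod 12 = 1 — not in {2, 3, 5, 7, 11}.
Thus p = 13 disproves the claim, and no smaller p works.

p = 13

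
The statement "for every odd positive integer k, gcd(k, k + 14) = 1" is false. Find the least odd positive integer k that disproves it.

For k = 1, 3, 5 the conclusion holds.
k = 7: gcd(7, 21) = 7.

k = 7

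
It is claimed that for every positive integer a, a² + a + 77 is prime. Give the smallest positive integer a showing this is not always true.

We need the least positive integer a for which a² + a + 77 is not prime.
The first 5 eligible values, up to a = 5, all satisfy the conclusion.
a = 6: a² + a + 77 = 119 = 7 × 17, composite.

a = 6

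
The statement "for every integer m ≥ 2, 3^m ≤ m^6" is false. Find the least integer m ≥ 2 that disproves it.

For m = 2, 3, 4, 5, …, 12, 13, 14 the conclusion holds.
m = 15: 3^m = 14348907 and m^6 = 11390625, so 14348907 > 11390625.
So m = 15 is the smallest counterexample.

m = 15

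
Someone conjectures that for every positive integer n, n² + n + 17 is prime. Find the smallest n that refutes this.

A counterexample is any positive integer n such that n² + n + 17 is not prime; we check each in order.
For n = 1, 2, 3, 4, …, 13, 14, 15 the conclusion holds.
n = 16: n² + n + 17 = 289 = 17 × 17, composite.

n = 16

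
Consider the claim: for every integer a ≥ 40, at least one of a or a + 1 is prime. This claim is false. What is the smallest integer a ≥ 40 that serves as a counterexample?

A counterexample is any integer a ≥ 40 such that a, a + 1 are both composite; we check each in order.
a = 40: 41 is prime.
a = 41: 41 is prime.
a = 42: 43 is prime.
a = 43: 43 is prime.
a = 44: 44 = 2 × 22; 45 = 3 × 15 — both composite.
So a = 44 is the smallest counterexample.

a = 44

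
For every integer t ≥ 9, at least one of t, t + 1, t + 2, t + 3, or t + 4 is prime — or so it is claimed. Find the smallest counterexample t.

t = 24

We need the least integer t ≥ 9 for which t, t + 1, t + 2, t + 3, t + 4 are all composite.
For t = 9, 10, 11, 12, …, 21, 22, 23 the conclusion holds.
t = 24: 24 = 2 × 12; 25 = 5 × 5; 26 = 2 × 13; 27 = 3 × 9; 28 = 2 × 14 — all composite.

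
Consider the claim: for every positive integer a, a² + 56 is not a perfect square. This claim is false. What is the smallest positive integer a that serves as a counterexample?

a = 5

Check each positive integer a in order until a² + 56 is a perfect square.
The first 4 eligible values, up to a = 4, all satisfy the conclusion.
a = 5: 5² + 56 = 81 = 9², a perfect square.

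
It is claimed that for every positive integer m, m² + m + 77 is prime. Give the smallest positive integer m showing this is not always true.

m = 6

Check each positive integer m in order until m² + m + 77 is not prime.
m = 1: m² + m + 77 = 79, prime.
m = 2: m² + m + 77 = 83, prime.
m = 3: m² + m + 77 = 89, prime.
m = 4: m² + m + 77 = 97, prime.
m = 5: m² + m + 77 = 107, prime.
m = 6: m² + m + 77 = 119 = 7 × 17, composite.
Hence m = 6 is a counterexample.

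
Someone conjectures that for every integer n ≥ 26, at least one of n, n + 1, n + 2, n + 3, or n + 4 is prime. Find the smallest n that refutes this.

n = 32

We need the least integer n ≥ 26 for which n, n + 1, n + 2, n + 3, n + 4 are all composite.
For n = 26, 27, 28, 29, 30, 31 the conclusion holds.
n = 32: 32 = 2 × 16; 33 = 3 × 11; 34 = 2 × 17; 35 = 5 × 7; 36 = 2 × 18 — all composite.
Thus n = 32 disproves the claim, and no smaller n works.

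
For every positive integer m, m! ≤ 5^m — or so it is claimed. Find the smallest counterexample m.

m = 12

A counterexample is any positive integer m such that m! > 5^m; we check each in order.
The first 11 eligible values, up to m = 11, all satisfy the conclusion.
m = 12: m! = 479001600 and 5^m = 244140625, so 479001600 > 244140625.
Thus m = 12 disproves the claim, and no smaller m works.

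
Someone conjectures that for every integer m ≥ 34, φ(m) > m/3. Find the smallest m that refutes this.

m = 36

We need the least integer m ≥ 34 for which the claim fails.
m = 34: φ(34) = 16 and 34/3 = 34/3, so φ(34) > 34/3.
m = 35: φ(35) = 24 and 35/3 = 35/3, so φ(35) > 35/3.
m = 36: φ(36) = 12 and 36/3 = 12, so φ(36) ≤ 36/3.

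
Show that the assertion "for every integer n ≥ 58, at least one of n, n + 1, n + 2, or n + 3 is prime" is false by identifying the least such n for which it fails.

n = 62

Check each integer n ≥ 58 in order until n, n + 1, n + 2, n + 3 are all composite.
For n = 58, 59, 60, 61 the conclusion holds.
n = 62: 62 = 2 × 31; 63 = 3 × 21; 64 = 2 × 32; 65 = 5 × 13 — all composite.
Thus n = 62 disproves the claim, and no smaller n works.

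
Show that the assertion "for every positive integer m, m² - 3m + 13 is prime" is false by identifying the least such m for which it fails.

m = 12

A counterexample is any positive integer m such that m² - 3m + 13 is not prime; we check each in order.
For m = 1, 2, 3, 4, …, 9, 10, 11 the conclusion holds.
m = 12: m² - 3m + 13 = 121 = 11 × 11, composite.
Hence m = 12 is a counterexample.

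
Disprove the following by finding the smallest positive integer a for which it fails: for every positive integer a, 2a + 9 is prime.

a = 3

For a = 1, 2 the conclusion holds.
a = 3: 2a + 9 = 15 = 3 × 5, composite.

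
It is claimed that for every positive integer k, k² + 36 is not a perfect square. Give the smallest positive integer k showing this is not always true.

k = 8

The first 7 eligible values, up to k = 7, all satisfy the conclusion.
k = 8: 8² + 36 = 100 = 10², a perfect square.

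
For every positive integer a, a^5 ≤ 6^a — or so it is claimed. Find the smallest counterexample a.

a = 3

For a = 1, 2 the conclusion holds.
a = 3: a^5 = 243 and 6^a = 216, so 243 > 216.
Thus a = 3 disproves the claim, and no smaller a works.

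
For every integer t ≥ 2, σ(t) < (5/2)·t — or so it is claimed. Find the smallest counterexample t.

t = 24

A counterexample is any integer t ≥ 2 such that the claim fails; we check each in order.
For t = 2, 3, 4, 5, …, 21, 22, 23 the conclusion holds.
t = 24: σ(24) = 60; 60 ≥ 60.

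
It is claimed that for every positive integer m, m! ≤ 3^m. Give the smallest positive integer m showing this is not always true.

m = 7

A counterexample is any positive integer m such that m! > 3^m; we check each in order.
For m = 1, 2, 3, 4, 5, 6 the conclusion holds.
m = 7: m! = 5040 and 3^m = 2187, so 5040 > 2187.
Thus m = 7 disproves the claim, and no smaller m works.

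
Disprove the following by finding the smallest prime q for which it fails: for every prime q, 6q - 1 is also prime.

For q = 2, 3, 5, 7 the conclusion holds.
q = 11: 6q - 1 = 65 = 5 × 13, not prime.
Hence q = 11 is a counterexample.

q = 11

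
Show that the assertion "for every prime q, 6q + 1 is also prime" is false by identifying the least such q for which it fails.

We need the least prime q for which 6q + 1 is not prime.
For q = 2, 3, 5, 7, 11, 13, 17 the conclusion holds.
q = 19: 6q + 1 = 115 = 5 × 23, not prime.
Hence q = 19 is a counterexample.

q = 19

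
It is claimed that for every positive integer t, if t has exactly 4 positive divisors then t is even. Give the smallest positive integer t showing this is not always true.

t = 15

A counterexample is any positive integer t such that t has exactly 4 positive divisors but t is odd; we check each in order.
The first 4 eligible values, up to t = 14, all satisfy the conclusion.
t = 15: divisors of 15: 1, 3, 5, 15; 15 is odd.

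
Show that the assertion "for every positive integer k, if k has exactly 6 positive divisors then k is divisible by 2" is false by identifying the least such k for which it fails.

A counterexample is any positive integer k such that k has exactly 6 positive divisors but k is not divisible by 2; we check each in order.
The first 6 eligible values, up to k = 44, all satisfy the conclusion.
k = 45: τ(45) = 6; 45 mod 2 = 1.
Hence k = 45 is a counterexample.

k = 45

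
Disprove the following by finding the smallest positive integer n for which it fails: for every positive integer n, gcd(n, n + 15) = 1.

We need the least positive integer n for which gcd(n, n + 15) > 1.
n = 1: gcd(1, 16) = 1.
n = 2: gcd(2, 17) = 1.
n = 3: gcd(3, 18) = 3.

n = 3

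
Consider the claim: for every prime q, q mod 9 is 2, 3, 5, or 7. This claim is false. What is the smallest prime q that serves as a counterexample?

For q = 2, 3, 5, 7, 11 the conclusion holds.
q = 13: 13 mod 9 = 4 — not in {2, 3, 5, 7}.

q = 13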